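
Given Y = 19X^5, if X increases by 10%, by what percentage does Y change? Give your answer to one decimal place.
61.1%

For Y = 19X^5:
If X → X(1 + 0.1)
Then Y → Y · (1 + 0.1)^5
     ≈ Y · 1.6105

Percentage change = ((1 + 0.1)^5 − 1) × 100% ≈ 61.1%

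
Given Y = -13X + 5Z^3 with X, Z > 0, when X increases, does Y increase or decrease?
Y decreases

Taking the partial derivative:
∂Y/∂X = -13

∂Y/∂X = -13 < 0 (assuming positive values)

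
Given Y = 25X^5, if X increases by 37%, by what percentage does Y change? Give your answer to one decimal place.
382.6%

For Y = 25X^5:
If X → X(1 + 0.37)
Then Y → Y · (1 + 0.37)^5
     ≈ Y · 4.8262

Percentage change = ((1 + 0.37)^5 − 1) × 100% ≈ 382.6%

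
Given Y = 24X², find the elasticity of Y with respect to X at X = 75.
Elasticity = 2

Elasticity = (dY/dX) · (X/Y)

dY/dX = 48·X
At X = 75: dY/dX = 3600, Y = 135000

Elasticity = 3600 · (75 / 135000) = 2

Interpretation: for a small percentage change in X, the percentage change in Y is approximately 2.00 times as large.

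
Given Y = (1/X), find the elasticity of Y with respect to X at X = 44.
Elasticity = -1

Elasticity = (dY/dX) · (X/Y)

dY/dX = -1/X²
At X = 44: dY/dX = -1/1936, Y = 1/44

Elasticity = (-1/1936) · (44 / (1/44)) = -1

Interpretation: for a small percentage change in X, the percentage change in Y is approximately -1.00 times as large.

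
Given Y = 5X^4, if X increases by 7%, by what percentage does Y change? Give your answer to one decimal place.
31.1%

For Y = 5X^4:
If X → X(1 + 0.07)
Then Y → Y · (1 + 0.07)^4
     ≈ Y · 1.3108

Percentage change = ((1 + 0.07)^4 − 1) × 100% ≈ 31.1%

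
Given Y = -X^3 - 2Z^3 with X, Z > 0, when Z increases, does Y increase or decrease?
Y decreases

Taking the partial derivative:
∂Y/∂Z = -6Z^2

∂Y/∂Z = -6Z^2 < 0 (assuming positive values)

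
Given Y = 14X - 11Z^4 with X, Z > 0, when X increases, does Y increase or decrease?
Y increases

Taking the partial derivative:
∂Y/∂X = 14

∂Y/∂X = 14 > 0 (assuming positive values)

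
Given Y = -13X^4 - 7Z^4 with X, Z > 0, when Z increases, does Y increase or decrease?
Y decreases

Taking the partial derivative:
∂Y/∂Z = -28Z^3

∂Y/∂Z = -28Z^3 < 0 (assuming positive values)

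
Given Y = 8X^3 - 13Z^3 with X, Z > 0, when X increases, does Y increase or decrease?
Y increases

Taking the partial derivative:
∂Y/∂X = 24X^2

∂Y/∂X = 24X^2 > 0 (assuming positive values)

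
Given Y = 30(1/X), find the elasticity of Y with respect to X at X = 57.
Elasticity = -1

Elasticity = (dY/dX) · (X/Y)

dY/dX = -30/X²
At X = 57: dY/dX = -10/1083, Y = 10/19

Elasticity = (-10/1083) · (57 / (10/19)) = -1

Interpretation: for a small percentage change in X, the percentage change in Y is approximately -1.00 times as large.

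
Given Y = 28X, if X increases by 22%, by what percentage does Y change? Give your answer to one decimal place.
22.0%

For Y = 28X:
If X → X(1 + 0.22)
Then Y → Y · (1 + 0.22)^1
     = Y · 1.2200

Percentage change = ((1 + 0.22)^1 − 1) × 100% = 22.0%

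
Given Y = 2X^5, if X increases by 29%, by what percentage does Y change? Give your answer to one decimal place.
257.2%

For Y = 2X^5:
If X → X(1 + 0.29)
Then Y → Y · (1 + 0.29)^5
     ≈ Y · 3.5723

Percentage change = ((1 + 0.29)^5 − 1) × 100% ≈ 257.2%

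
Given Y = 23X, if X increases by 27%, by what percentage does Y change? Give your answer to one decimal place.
27.0%

For Y = 23X:
If X → X(1 + 0.27)
Then Y → Y · (1 + 0.27)^1
     = Y · 1.2700

Percentage change = ((1 + 0.27)^1 − 1) × 100% = 27.0%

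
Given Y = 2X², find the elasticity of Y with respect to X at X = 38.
Elasticity = 2

Elasticity = (dY/dX) · (X/Y)

dY/dX = 4·X
At X = 38: dY/dX = 152, Y = 2888

Elasticity = 152 · (38 / 2888) = 2

Interpretation: for a small percentage change in X, the percentage change in Y is approximately 2.00 times as large.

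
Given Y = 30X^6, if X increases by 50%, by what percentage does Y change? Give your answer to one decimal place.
1039.1%

For Y = 30X^6:
If X → X(1 + 0.5)
Then Y → Y · (1 + 0.5)^6
     ≈ Y · 11.3906

Percentage change = ((1 + 0.5)^6 − 1) × 100% ≈ 1039.1%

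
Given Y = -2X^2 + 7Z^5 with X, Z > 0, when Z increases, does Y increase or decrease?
Y increases

Taking the partial derivative:
∂Y/∂Z = 35Z^4

∂Y/∂Z = 35Z^4 > 0 (assuming positive values)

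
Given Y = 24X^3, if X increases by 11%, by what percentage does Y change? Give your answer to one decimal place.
36.8%

For Y = 24X^3:
If X → X(1 + 0.11)
Then Y → Y · (1 + 0.11)^3
     ≈ Y · 1.3676

Percentage change = ((1 + 0.11)^3 − 1) × 100% ≈ 36.8%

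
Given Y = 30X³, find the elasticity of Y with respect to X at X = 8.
Elasticity = 3

Elasticity = (dY/dX) · (X/Y)

dY/dX = 90·X²
At X = 8: dY/dX = 5760, Y = 15360

Elasticity = 5760 · (8 / 15360) = 3

Interpretation: for a small percentage change in X, the percentage change in Y is approximately 3.00 times as large.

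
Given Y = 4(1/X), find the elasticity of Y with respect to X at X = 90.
Elasticity = -1

Elasticity = (dY/dX) · (X/Y)

dY/dX = -4/X²
At X = 90: dY/dX = -1/2025, Y = 2/45

Elasticity = (-1/2025) · (90 / (2/45)) = -1

Interpretation: for a small percentage change in X, the percentage change in Y is approximately -1.00 times as large.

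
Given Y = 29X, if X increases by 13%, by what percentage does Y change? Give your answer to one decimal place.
13.0%

For Y = 29X:
If X → X(1 + 0.13)
Then Y → Y · (1 + 0.13)^1
     = Y · 1.1300

Percentage change = ((1 + 0.13)^1 − 1) × 100% = 13.0%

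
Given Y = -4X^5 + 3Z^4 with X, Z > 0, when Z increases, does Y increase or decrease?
Y increases

Taking the partial derivative:
∂Y/∂Z = 12Z^3

∂Y/∂Z = 12Z^3 > 0 (assuming positive values)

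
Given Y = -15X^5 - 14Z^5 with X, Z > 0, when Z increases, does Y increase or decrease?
Y decreases

Taking the partial derivative:
∂Y/∂Z = -70Z^4

∂Y/∂Z = -70Z^4 < 0 (assuming positive values)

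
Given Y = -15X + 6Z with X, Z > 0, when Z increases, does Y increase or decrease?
Y increases

Taking the partial derivative:
∂Y/∂Z = 6

∂Y/∂Z = 6 > 0 (assuming positive values)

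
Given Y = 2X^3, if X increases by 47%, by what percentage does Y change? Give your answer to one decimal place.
217.7%

For Y = 2X^3:
If X → X(1 + 0.47)
Then Y → Y · (1 + 0.47)^3
     ≈ Y · 3.1765

Percentage change = ((1 + 0.47)^3 − 1) × 100% ≈ 217.7%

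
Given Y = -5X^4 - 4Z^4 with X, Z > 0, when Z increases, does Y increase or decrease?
Y decreases

Taking the partial derivative:
∂Y/∂Z = -16Z^3

∂Y/∂Z = -16Z^3 < 0 (assuming positive values)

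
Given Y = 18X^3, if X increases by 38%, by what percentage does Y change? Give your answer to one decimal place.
162.8%

For Y = 18X^3:
If X → X(1 + 0.38)
Then Y → Y · (1 + 0.38)^3
     ≈ Y · 2.6281

Percentage change = ((1 + 0.38)^3 − 1) × 100% ≈ 162.8%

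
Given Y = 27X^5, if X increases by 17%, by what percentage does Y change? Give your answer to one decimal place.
119.2%

For Y = 27X^5:
If X → X(1 + 0.17)
Then Y → Y · (1 + 0.17)^5
     ≈ Y · 2.1924

Percentage change = ((1 + 0.17)^5 − 1) × 100% ≈ 119.2%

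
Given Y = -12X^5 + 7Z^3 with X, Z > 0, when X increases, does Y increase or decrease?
Y decreases

Taking the partial derivative:
∂Y/∂X = -60X^4

∂Y/∂X = -60X^4 < 0 (assuming positive values)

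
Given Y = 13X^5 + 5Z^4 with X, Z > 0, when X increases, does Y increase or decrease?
Y increases

Taking the partial derivative:
∂Y/∂X = 65X^4

∂Y/∂X = 65X^4 > 0 (assuming positive values)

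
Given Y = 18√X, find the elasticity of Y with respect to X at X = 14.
Elasticity = 1/2

Elasticity = (dY/dX) · (X/Y)

dY/dX = 9/√X
At X = 14: dY/dX = 9·√14/14, Y = 18·√14

Elasticity = (9·√14/14) · (14 / (18·√14)) = 1/2

Interpretation: for a small percentage change in X, the percentage change in Y is approximately 0.50 times as large.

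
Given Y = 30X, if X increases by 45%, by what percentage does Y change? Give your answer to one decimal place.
45.0%

For Y = 30X:
If X → X(1 + 0.45)
Then Y → Y · (1 + 0.45)^1
     = Y · 1.4500

Percentage change = ((1 + 0.45)^1 − 1) × 100% = 45.0%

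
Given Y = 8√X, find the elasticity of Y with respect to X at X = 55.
Elasticity = 1/2

Elasticity = (dY/dX) · (X/Y)

dY/dX = 4/√X
At X = 55: dY/dX = 4·√55/55, Y = 8·√55

Elasticity = (4·√55/55) · (55 / (8·√55)) = 1/2

Interpretation: for a small percentage change in X, the percentage change in Y is approximately 0.50 times as large.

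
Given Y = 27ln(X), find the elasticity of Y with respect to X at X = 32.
Elasticity = 1/ln(32) ≈ 0.2885

Elasticity = (dY/dX) · (X/Y)

dY/dX = 27/X
At X = 32: dY/dX = 27/32, Y = 27·ln(32)

Elasticity = (27/32) · (32 / (27·ln(32))) = 1/ln(32) ≈ 0.2885

Interpretation: for a small percentage change in X, the percentage change in Y is approximately 0.29 times as large.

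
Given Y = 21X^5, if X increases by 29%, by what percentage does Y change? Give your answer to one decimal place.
257.2%

For Y = 21X^5:
If X → X(1 + 0.29)
Then Y → Y · (1 + 0.29)^5
     ≈ Y · 3.5723

Percentage change = ((1 + 0.29)^5 − 1) × 100% ≈ 257.2%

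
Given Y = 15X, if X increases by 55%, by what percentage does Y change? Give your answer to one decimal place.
55.0%

For Y = 15X:
If X → X(1 + 0.55)
Then Y → Y · (1 + 0.55)^1
     = Y · 1.5500

Percentage change = ((1 + 0.55)^1 − 1) × 100% = 55.0%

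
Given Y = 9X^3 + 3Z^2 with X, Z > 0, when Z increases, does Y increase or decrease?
Y increases

Taking the partial derivative:
∂Y/∂Z = 6Z

∂Y/∂Z = 6Z > 0 (assuming positive values)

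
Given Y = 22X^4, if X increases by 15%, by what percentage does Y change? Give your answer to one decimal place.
74.9%

For Y = 22X^4:
If X → X(1 + 0.15)
Then Y → Y · (1 + 0.15)^4
     ≈ Y · 1.7490

Percentage change = ((1 + 0.15)^4 − 1) × 100% ≈ 74.9%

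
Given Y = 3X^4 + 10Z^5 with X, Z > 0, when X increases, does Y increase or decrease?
Y increases

Taking the partial derivative:
∂Y/∂X = 12X^3

∂Y/∂X = 12X^3 > 0 (assuming positive values)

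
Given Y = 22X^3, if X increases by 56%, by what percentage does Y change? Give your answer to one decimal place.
279.6%

For Y = 22X^3:
If X → X(1 + 0.56)
Then Y → Y · (1 + 0.56)^3
     ≈ Y · 3.7964

Percentage change = ((1 + 0.56)^3 − 1) × 100% ≈ 279.6%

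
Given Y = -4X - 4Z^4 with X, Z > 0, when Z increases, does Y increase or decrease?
Y decreases

Taking the partial derivative:
∂Y/∂Z = -16Z^3

∂Y/∂Z = -16Z^3 < 0 (assuming positive values)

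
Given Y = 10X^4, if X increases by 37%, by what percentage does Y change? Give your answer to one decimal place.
252.3%

For Y = 10X^4:
If X → X(1 + 0.37)
Then Y → Y · (1 + 0.37)^4
     ≈ Y · 3.5228

Percentage change = ((1 + 0.37)^4 − 1) × 100% ≈ 252.3%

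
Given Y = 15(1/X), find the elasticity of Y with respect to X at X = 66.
Elasticity = -1

Elasticity = (dY/dX) · (X/Y)

dY/dX = -15/X²
At X = 66: dY/dX = -5/1452, Y = 5/22

Elasticity = (-5/1452) · (66 / (5/22)) = -1

Interpretation: for a small percentage change in X, the percentage change in Y is approximately -1.00 times as large.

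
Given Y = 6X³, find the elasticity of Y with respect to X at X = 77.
Elasticity = 3

Elasticity = (dY/dX) · (X/Y)

dY/dX = 18·X²
At X = 77: dY/dX = 106722, Y = 2739198

Elasticity = 106722 · (77 / 2739198) = 3

Interpretation: for a small percentage change in X, the percentage change in Y is approximately 3.00 times as large.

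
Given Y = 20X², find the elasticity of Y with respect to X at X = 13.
Elasticity = 2

Elasticity = (dY/dX) · (X/Y)

dY/dX = 40·X
At X = 13: dY/dX = 520, Y = 3380

Elasticity = 520 · (13 / 3380) = 2

Interpretation: for a small percentage change in X, the percentage change in Y is approximately 2.00 times as large.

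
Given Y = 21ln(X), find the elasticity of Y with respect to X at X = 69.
Elasticity = 1/ln(69) ≈ 0.2362

Elasticity = (dY/dX) · (X/Y)

dY/dX = 21/X
At X = 69: dY/dX = 7/23, Y = 21·ln(69)

Elasticity = (7/23) · (69 / (21·ln(69))) = 1/ln(69) ≈ 0.2362

Interpretation: for a small percentage change in X, the percentage change in Y is approximately 0.24 times as large.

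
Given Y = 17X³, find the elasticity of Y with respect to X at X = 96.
Elasticity = 3

Elasticity = (dY/dX) · (X/Y)

dY/dX = 51·X²
At X = 96: dY/dX = 470016, Y = 15040512

Elasticity = 470016 · (96 / 15040512) = 3

Interpretation: for a small percentage change in X, the percentage change in Y is approximately 3.00 times as large.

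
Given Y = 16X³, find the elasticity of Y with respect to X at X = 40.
Elasticity = 3

Elasticity = (dY/dX) · (X/Y)

dY/dX = 48·X²
At X = 40: dY/dX = 76800, Y = 1024000

Elasticity = 76800 · (40 / 1024000) = 3

Interpretation: for a small percentage change in X, the percentage change in Y is approximately 3.00 times as large.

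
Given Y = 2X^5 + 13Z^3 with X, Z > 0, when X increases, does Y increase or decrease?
Y increases

Taking the partial derivative:
∂Y/∂X = 10X^4

∂Y/∂X = 10X^4 > 0 (assuming positive values)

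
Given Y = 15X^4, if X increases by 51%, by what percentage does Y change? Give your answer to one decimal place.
419.9%

For Y = 15X^4:
If X → X(1 + 0.51)
Then Y → Y · (1 + 0.51)^4
     ≈ Y · 5.1989

Percentage change = ((1 + 0.51)^4 − 1) × 100% ≈ 419.9%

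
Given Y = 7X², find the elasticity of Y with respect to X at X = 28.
Elasticity = 2

Elasticity = (dY/dX) · (X/Y)

dY/dX = 14·X
At X = 28: dY/dX = 392, Y = 5488

Elasticity = 392 · (28 / 5488) = 2

Interpretation: for a small percentage change in X, the percentage change in Y is approximately 2.00 times as large.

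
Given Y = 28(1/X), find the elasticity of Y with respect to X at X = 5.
Elasticity = -1

Elasticity = (dY/dX) · (X/Y)

dY/dX = -28/X²
At X = 5: dY/dX = -28/25, Y = 28/5

Elasticity = (-28/25) · (5 / (28/5)) = -1

Interpretation: for a small percentage change in X, the percentage change in Y is approximately -1.00 times as large.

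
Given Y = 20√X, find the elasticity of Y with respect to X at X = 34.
Elasticity = 1/2

Elasticity = (dY/dX) · (X/Y)

dY/dX = 10/√X
At X = 34: dY/dX = 5·√34/17, Y = 20·√34

Elasticity = (5·√34/17) · (34 / (20·√34)) = 1/2

Interpretation: for a small percentage change in X, the percentage change in Y is approximately 0.50 times as large.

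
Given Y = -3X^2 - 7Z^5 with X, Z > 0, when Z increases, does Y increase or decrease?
Y decreases

Taking the partial derivative:
∂Y/∂Z = -35Z^4

∂Y/∂Z = -35Z^4 < 0 (assuming positive values)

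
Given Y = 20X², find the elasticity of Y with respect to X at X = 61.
Elasticity = 2

Elasticity = (dY/dX) · (X/Y)

dY/dX = 40·X
At X = 61: dY/dX = 2440, Y = 74420

Elasticity = 2440 · (61 / 74420) = 2

Interpretation: for a small percentage change in X, the percentage change in Y is approximately 2.00 times as large.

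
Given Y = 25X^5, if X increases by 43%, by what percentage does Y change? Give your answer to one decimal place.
498.0%

For Y = 25X^5:
If X → X(1 + 0.43)
Then Y → Y · (1 + 0.43)^5
     ≈ Y · 5.9797

Percentage change = ((1 + 0.43)^5 − 1) × 100% ≈ 498.0%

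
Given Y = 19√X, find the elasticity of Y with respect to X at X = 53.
Elasticity = 1/2

Elasticity = (dY/dX) · (X/Y)

dY/dX = 19/(2·√X)
At X = 53: dY/dX = 19·√53/106, Y = 19·√53

Elasticity = (19·√53/106) · (53 / (19·√53)) = 1/2

Interpretation: for a small percentage change in X, the percentage change in Y is approximately 0.50 times as large.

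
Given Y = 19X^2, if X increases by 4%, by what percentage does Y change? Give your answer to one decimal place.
8.2%

For Y = 19X^2:
If X → X(1 + 0.04)
Then Y → Y · (1 + 0.04)^2
     = Y · 1.0816

Percentage change = ((1 + 0.04)^2 − 1) × 100% ≈ 8.2%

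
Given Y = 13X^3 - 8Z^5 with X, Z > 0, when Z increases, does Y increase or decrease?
Y decreases

Taking the partial derivative:
∂Y/∂Z = -40Z^4

∂Y/∂Z = -40Z^4 < 0 (assuming positive values)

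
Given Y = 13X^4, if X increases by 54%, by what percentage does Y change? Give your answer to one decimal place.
462.4%

For Y = 13X^4:
If X → X(1 + 0.54)
Then Y → Y · (1 + 0.54)^4
     ≈ Y · 5.6245

Percentage change = ((1 + 0.54)^4 − 1) × 100% ≈ 462.4%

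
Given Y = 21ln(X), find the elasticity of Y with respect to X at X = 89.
Elasticity = 1/ln(89) ≈ 0.2228

Elasticity = (dY/dX) · (X/Y)

dY/dX = 21/X
At X = 89: dY/dX = 21/89, Y = 21·ln(89)

Elasticity = (21/89) · (89 / (21·ln(89))) = 1/ln(89) ≈ 0.2228

Interpretation: for a small percentage change in X, the percentage change in Y is approximately 0.22 times as large.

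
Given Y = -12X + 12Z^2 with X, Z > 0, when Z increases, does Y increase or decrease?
Y increases

Taking the partial derivative:
∂Y/∂Z = 24Z

∂Y/∂Z = 24Z > 0 (assuming positive values)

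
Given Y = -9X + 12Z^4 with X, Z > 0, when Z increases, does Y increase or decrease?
Y increases

Taking the partial derivative:
∂Y/∂Z = 48Z^3

∂Y/∂Z = 48Z^3 > 0 (assuming positive values)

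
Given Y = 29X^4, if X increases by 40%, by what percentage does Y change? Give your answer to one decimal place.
284.2%

For Y = 29X^4:
If X → X(1 + 0.4)
Then Y → Y · (1 + 0.4)^4
     = Y · 3.8416

Percentage change = ((1 + 0.4)^4 − 1) × 100% ≈ 284.2%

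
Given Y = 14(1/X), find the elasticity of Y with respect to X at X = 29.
Elasticity = -1

Elasticity = (dY/dX) · (X/Y)

dY/dX = -14/X²
At X = 29: dY/dX = -14/841, Y = 14/29

Elasticity = (-14/841) · (29 / (14/29)) = -1

Interpretation: for a small percentage change in X, the percentage change in Y is approximately -1.00 times as large.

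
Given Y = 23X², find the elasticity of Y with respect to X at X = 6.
Elasticity = 2

Elasticity = (dY/dX) · (X/Y)

dY/dX = 46·X
At X = 6: dY/dX = 276, Y = 828

Elasticity = 276 · (6 / 828) = 2

Interpretation: for a small percentage change in X, the percentage change in Y is approximately 2.00 times as large.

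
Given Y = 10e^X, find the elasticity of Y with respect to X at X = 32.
Elasticity = 32

Elasticity = (dY/dX) · (X/Y)

dY/dX = 10·e^X
At X = 32: dY/dX = 10·e^32, Y = 10·e^32

Elasticity = (10·e^32) · (32 / (10·e^32)) = 32

Interpretation: for a small percentage change in X, the percentage change in Y is approximately 32.00 times as large.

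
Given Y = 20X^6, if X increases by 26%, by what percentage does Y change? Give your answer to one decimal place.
300.2%

For Y = 20X^6:
If X → X(1 + 0.26)
Then Y → Y · (1 + 0.26)^6
     ≈ Y · 4.0015

Percentage change = ((1 + 0.26)^6 − 1) × 100% ≈ 300.2%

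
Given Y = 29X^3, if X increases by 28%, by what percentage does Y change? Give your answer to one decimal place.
109.7%

For Y = 29X^3:
If X → X(1 + 0.28)
Then Y → Y · (1 + 0.28)^3
     ≈ Y · 2.0972

Percentage change = ((1 + 0.28)^3 − 1) × 100% ≈ 109.7%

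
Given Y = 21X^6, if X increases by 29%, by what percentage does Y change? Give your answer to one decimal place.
360.8%

For Y = 21X^6:
If X → X(1 + 0.29)
Then Y → Y · (1 + 0.29)^6
     ≈ Y · 4.6083

Percentage change = ((1 + 0.29)^6 − 1) × 100% ≈ 360.8%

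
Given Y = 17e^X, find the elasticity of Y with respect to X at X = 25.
Elasticity = 25

Elasticity = (dY/dX) · (X/Y)

dY/dX = 17·e^X
At X = 25: dY/dX = 17·e^25, Y = 17·e^25

Elasticity = (17·e^25) · (25 / (17·e^25)) = 25

Interpretation: for a small percentage change in X, the percentage change in Y is approximately 25.00 times as large.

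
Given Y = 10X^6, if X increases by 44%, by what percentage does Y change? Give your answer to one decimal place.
791.6%

For Y = 10X^6:
If X → X(1 + 0.44)
Then Y → Y · (1 + 0.44)^6
     ≈ Y · 8.9161

Percentage change = ((1 + 0.44)^6 − 1) × 100% ≈ 791.6%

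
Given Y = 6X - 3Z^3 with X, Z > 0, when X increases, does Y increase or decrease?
Y increases

Taking the partial derivative:
∂Y/∂X = 6

∂Y/∂X = 6 > 0 (assuming positive values)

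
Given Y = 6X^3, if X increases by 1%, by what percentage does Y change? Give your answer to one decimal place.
3.0%

For Y = 6X^3:
If X → X(1 + 0.01)
Then Y → Y · (1 + 0.01)^3
     ≈ Y · 1.0303

Percentage change = ((1 + 0.01)^3 − 1) × 100% ≈ 3.0%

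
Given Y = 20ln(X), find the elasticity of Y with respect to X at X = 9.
Elasticity = 1/ln(9) ≈ 0.4551

Elasticity = (dY/dX) · (X/Y)

dY/dX = 20/X
At X = 9: dY/dX = 20/9, Y = 20·ln(9)

Elasticity = (20/9) · (9 / (20·ln(9))) = 1/ln(9) ≈ 0.4551

Interpretation: for a small percentage change in X, the percentage change in Y is approximately 0.46 times as large.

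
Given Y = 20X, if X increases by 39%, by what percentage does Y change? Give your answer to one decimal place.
39.0%

For Y = 20X:
If X → X(1 + 0.39)
Then Y → Y · (1 + 0.39)^1
     = Y · 1.3900

Percentage change = ((1 + 0.39)^1 − 1) × 100% = 39.0%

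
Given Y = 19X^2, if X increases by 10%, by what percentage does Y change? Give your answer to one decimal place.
21.0%

For Y = 19X^2:
If X → X(1 + 0.1)
Then Y → Y · (1 + 0.1)^2
     = Y · 1.2100

Percentage change = ((1 + 0.1)^2 − 1) × 100% = 21.0%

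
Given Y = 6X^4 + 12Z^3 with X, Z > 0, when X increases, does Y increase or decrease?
Y increases

Taking the partial derivative:
∂Y/∂X = 24X^3

∂Y/∂X = 24X^3 > 0 (assuming positive values)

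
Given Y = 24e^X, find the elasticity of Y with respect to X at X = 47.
Elasticity = 47

Elasticity = (dY/dX) · (X/Y)

dY/dX = 24·e^X
At X = 47: dY/dX = 24·e^47, Y = 24·e^47

Elasticity = (24·e^47) · (47 / (24·e^47)) = 47

Interpretation: for a small percentage change in X, the percentage change in Y is approximately 47.00 times as large.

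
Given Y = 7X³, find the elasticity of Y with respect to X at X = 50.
Elasticity = 3

Elasticity = (dY/dX) · (X/Y)

dY/dX = 21·X²
At X = 50: dY/dX = 52500, Y = 875000

Elasticity = 52500 · (50 / 875000) = 3

Interpretation: for a small percentage change in X, the percentage change in Y is approximately 3.00 times as large.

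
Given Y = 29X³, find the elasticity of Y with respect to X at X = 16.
Elasticity = 3

Elasticity = (dY/dX) · (X/Y)

dY/dX = 87·X²
At X = 16: dY/dX = 22272, Y = 118784

Elasticity = 22272 · (16 / 118784) = 3

Interpretation: for a small percentage change in X, the percentage change in Y is approximately 3.00 times as large.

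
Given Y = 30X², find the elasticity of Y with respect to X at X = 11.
Elasticity = 2

Elasticity = (dY/dX) · (X/Y)

dY/dX = 60·X
At X = 11: dY/dX = 660, Y = 3630

Elasticity = 660 · (11 / 3630) = 2

Interpretation: for a small percentage change in X, the percentage change in Y is approximately 2.00 times as large.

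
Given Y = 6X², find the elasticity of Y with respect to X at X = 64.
Elasticity = 2

Elasticity = (dY/dX) · (X/Y)

dY/dX = 12·X
At X = 64: dY/dX = 768, Y = 24576

Elasticity = 768 · (64 / 24576) = 2

Interpretation: for a small percentage change in X, the percentage change in Y is approximately 2.00 times as large.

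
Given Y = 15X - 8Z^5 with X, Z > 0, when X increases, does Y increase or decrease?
Y increases

Taking the partial derivative:
∂Y/∂X = 15

∂Y/∂X = 15 > 0 (assuming positive values)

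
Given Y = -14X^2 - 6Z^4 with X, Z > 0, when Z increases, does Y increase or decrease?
Y decreases

Taking the partial derivative:
∂Y/∂Z = -24Z^3

∂Y/∂Z = -24Z^3 < 0 (assuming positive values)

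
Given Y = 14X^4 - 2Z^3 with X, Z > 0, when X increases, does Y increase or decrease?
Y increases

Taking the partial derivative:
∂Y/∂X = 56X^3

∂Y/∂X = 56X^3 > 0 (assuming positive values)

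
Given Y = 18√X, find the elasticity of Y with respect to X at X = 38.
Elasticity = 1/2

Elasticity = (dY/dX) · (X/Y)

dY/dX = 9/√X
At X = 38: dY/dX = 9·√38/38, Y = 18·√38

Elasticity = (9·√38/38) · (38 / (18·√38)) = 1/2

Interpretation: for a small percentage change in X, the percentage change in Y is approximately 0.50 times as large.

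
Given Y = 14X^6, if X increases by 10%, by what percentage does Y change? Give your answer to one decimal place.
77.2%

For Y = 14X^6:
If X → X(1 + 0.1)
Then Y → Y · (1 + 0.1)^6
     ≈ Y · 1.7716

Percentage change = ((1 + 0.1)^6 − 1) × 100% ≈ 77.2%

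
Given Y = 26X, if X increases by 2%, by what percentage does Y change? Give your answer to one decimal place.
2.0%

For Y = 26X:
If X → X(1 + 0.02)
Then Y → Y · (1 + 0.02)^1
     = Y · 1.0200

Percentage change = ((1 + 0.02)^1 − 1) × 100% = 2.0%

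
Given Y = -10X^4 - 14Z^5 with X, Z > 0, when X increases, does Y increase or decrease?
Y decreases

Taking the partial derivative:
∂Y/∂X = -40X^3

∂Y/∂X = -40X^3 < 0 (assuming positive values)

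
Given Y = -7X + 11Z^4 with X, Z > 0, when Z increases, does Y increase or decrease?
Y increases

Taking the partial derivative:
∂Y/∂Z = 44Z^3

∂Y/∂Z = 44Z^3 > 0 (assuming positive values)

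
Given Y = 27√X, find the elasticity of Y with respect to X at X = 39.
Elasticity = 1/2

Elasticity = (dY/dX) · (X/Y)

dY/dX = 27/(2·√X)
At X = 39: dY/dX = 9·√39/26, Y = 27·√39

Elasticity = (9·√39/26) · (39 / (27·√39)) = 1/2

Interpretation: for a small percentage change in X, the percentage change in Y is approximately 0.50 times as large.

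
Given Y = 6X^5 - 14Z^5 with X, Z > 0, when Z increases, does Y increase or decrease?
Y decreases

Taking the partial derivative:
∂Y/∂Z = -70Z^4

∂Y/∂Z = -70Z^4 < 0 (assuming positive values)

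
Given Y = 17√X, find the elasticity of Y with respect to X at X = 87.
Elasticity = 1/2

Elasticity = (dY/dX) · (X/Y)

dY/dX = 17/(2·√X)
At X = 87: dY/dX = 17·√87/174, Y = 17·√87

Elasticity = (17·√87/174) · (87 / (17·√87)) = 1/2

Interpretation: for a small percentage change in X, the percentage change in Y is approximately 0.50 times as large.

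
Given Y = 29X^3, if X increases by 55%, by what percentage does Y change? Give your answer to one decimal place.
272.4%

For Y = 29X^3:
If X → X(1 + 0.55)
Then Y → Y · (1 + 0.55)^3
     ≈ Y · 3.7239

Percentage change = ((1 + 0.55)^3 − 1) × 100% ≈ 272.4%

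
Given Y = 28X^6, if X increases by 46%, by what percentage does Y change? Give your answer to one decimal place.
868.5%

For Y = 28X^6:
If X → X(1 + 0.46)
Then Y → Y · (1 + 0.46)^6
     ≈ Y · 9.6854

Percentage change = ((1 + 0.46)^6 − 1) × 100% ≈ 868.5%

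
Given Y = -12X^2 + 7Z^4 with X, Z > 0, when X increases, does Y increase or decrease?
Y decreases

Taking the partial derivative:
∂Y/∂X = -24X

∂Y/∂X = -24X < 0 (assuming positive values)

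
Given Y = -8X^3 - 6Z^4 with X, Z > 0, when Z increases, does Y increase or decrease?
Y decreases

Taking the partial derivative:
∂Y/∂Z = -24Z^3

∂Y/∂Z = -24Z^3 < 0 (assuming positive values)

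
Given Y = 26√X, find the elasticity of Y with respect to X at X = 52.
Elasticity = 1/2

Elasticity = (dY/dX) · (X/Y)

dY/dX = 13/√X
At X = 52: dY/dX = √13/2, Y = 52·√13

Elasticity = (√13/2) · (52 / (52·√13)) = 1/2

Interpretation: for a small percentage change in X, the percentage change in Y is approximately 0.50 times as large.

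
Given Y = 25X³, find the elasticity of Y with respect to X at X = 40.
Elasticity = 3

Elasticity = (dY/dX) · (X/Y)

dY/dX = 75·X²
At X = 40: dY/dX = 120000, Y = 1600000

Elasticity = 120000 · (40 / 1600000) = 3

Interpretation: for a small percentage change in X, the percentage change in Y is approximately 3.00 times as large.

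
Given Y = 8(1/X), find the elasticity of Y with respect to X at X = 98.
Elasticity = -1

Elasticity = (dY/dX) · (X/Y)

dY/dX = -8/X²
At X = 98: dY/dX = -2/2401, Y = 4/49

Elasticity = (-2/2401) · (98 / (4/49)) = -1

Interpretation: for a small percentage change in X, the percentage change in Y is approximately -1.00 times as large.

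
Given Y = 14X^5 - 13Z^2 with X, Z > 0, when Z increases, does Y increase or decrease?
Y decreases

Taking the partial derivative:
∂Y/∂Z = -26Z

∂Y/∂Z = -26Z < 0 (assuming positive values)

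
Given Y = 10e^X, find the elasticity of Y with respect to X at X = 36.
Elasticity = 36

Elasticity = (dY/dX) · (X/Y)

dY/dX = 10·e^X
At X = 36: dY/dX = 10·e^36, Y = 10·e^36

Elasticity = (10·e^36) · (36 / (10·e^36)) = 36

Interpretation: for a small percentage change in X, the percentage change in Y is approximately 36.00 times as large.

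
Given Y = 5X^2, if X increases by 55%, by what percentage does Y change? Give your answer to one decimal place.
140.3%

For Y = 5X^2:
If X → X(1 + 0.55)
Then Y → Y · (1 + 0.55)^2
     = Y · 2.4025

Percentage change = ((1 + 0.55)^2 − 1) × 100% ≈ 140.3%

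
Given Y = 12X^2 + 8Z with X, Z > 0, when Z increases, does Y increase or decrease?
Y increases

Taking the partial derivative:
∂Y/∂Z = 8

∂Y/∂Z = 8 > 0 (assuming positive values)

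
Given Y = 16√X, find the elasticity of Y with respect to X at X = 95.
Elasticity = 1/2

Elasticity = (dY/dX) · (X/Y)

dY/dX = 8/√X
At X = 95: dY/dX = 8·√95/95, Y = 16·√95

Elasticity = (8·√95/95) · (95 / (16·√95)) = 1/2

Interpretation: for a small percentage change in X, the percentage change in Y is approximately 0.50 times as large.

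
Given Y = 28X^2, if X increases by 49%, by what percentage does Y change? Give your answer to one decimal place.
122.0%

For Y = 28X^2:
If X → X(1 + 0.49)
Then Y → Y · (1 + 0.49)^2
     = Y · 2.2201

Percentage change = ((1 + 0.49)^2 − 1) × 100% ≈ 122.0%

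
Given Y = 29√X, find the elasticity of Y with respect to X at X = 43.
Elasticity = 1/2

Elasticity = (dY/dX) · (X/Y)

dY/dX = 29/(2·√X)
At X = 43: dY/dX = 29·√43/86, Y = 29·√43

Elasticity = (29·√43/86) · (43 / (29·√43)) = 1/2

Interpretation: for a small percentage change in X, the percentage change in Y is approximately 0.50 times as large.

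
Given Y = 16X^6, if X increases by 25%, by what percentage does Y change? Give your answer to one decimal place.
281.5%

For Y = 16X^6:
If X → X(1 + 0.25)
Then Y → Y · (1 + 0.25)^6
     ≈ Y · 3.8147

Percentage change = ((1 + 0.25)^6 − 1) × 100% ≈ 281.5%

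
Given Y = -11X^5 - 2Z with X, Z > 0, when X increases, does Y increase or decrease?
Y decreases

Taking the partial derivative:
∂Y/∂X = -55X^4

∂Y/∂X = -55X^4 < 0 (assuming positive values)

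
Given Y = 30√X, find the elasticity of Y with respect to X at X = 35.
Elasticity = 1/2

Elasticity = (dY/dX) · (X/Y)

dY/dX = 15/√X
At X = 35: dY/dX = 3·√35/7, Y = 30·√35

Elasticity = (3·√35/7) · (35 / (30·√35)) = 1/2

Interpretation: for a small percentage change in X, the percentage change in Y is approximately 0.50 times as large.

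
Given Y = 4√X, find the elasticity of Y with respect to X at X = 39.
Elasticity = 1/2

Elasticity = (dY/dX) · (X/Y)

dY/dX = 2/√X
At X = 39: dY/dX = 2·√39/39, Y = 4·√39

Elasticity = (2·√39/39) · (39 / (4·√39)) = 1/2

Interpretation: for a small percentage change in X, the percentage change in Y is approximately 0.50 times as large.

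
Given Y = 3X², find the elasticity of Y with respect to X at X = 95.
Elasticity = 2

Elasticity = (dY/dX) · (X/Y)

dY/dX = 6·X
At X = 95: dY/dX = 570, Y = 27075

Elasticity = 570 · (95 / 27075) = 2

Interpretation: for a small percentage change in X, the percentage change in Y is approximately 2.00 times as large.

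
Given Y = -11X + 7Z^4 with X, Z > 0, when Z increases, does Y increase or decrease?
Y increases

Taking the partial derivative:
∂Y/∂Z = 28Z^3

∂Y/∂Z = 28Z^3 > 0 (assuming positive values)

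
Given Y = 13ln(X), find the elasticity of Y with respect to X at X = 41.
Elasticity = 1/ln(41) ≈ 0.2693

Elasticity = (dY/dX) · (X/Y)

dY/dX = 13/X
At X = 41: dY/dX = 13/41, Y = 13·ln(41)

Elasticity = (13/41) · (41 / (13·ln(41))) = 1/ln(41) ≈ 0.2693

Interpretation: for a small percentage change in X, the percentage change in Y is approximately 0.27 times as large.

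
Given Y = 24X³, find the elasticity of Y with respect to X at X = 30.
Elasticity = 3

Elasticity = (dY/dX) · (X/Y)

dY/dX = 72·X²
At X = 30: dY/dX = 64800, Y = 648000

Elasticity = 64800 · (30 / 648000) = 3

Interpretation: for a small percentage change in X, the percentage change in Y is approximately 3.00 times as large.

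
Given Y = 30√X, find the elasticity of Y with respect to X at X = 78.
Elasticity = 1/2

Elasticity = (dY/dX) · (X/Y)

dY/dX = 15/√X
At X = 78: dY/dX = 5·√78/26, Y = 30·√78

Elasticity = (5·√78/26) · (78 / (30·√78)) = 1/2

Interpretation: for a small percentage change in X, the percentage change in Y is approximately 0.50 times as large.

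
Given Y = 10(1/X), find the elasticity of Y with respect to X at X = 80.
Elasticity = -1

Elasticity = (dY/dX) · (X/Y)

dY/dX = -10/X²
At X = 80: dY/dX = -1/640, Y = 1/8

Elasticity = (-1/640) · (80 / (1/8)) = -1

Interpretation: for a small percentage change in X, the percentage change in Y is approximately -1.00 times as large.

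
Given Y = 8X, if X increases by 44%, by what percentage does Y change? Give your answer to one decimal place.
44.0%

For Y = 8X:
If X → X(1 + 0.44)
Then Y → Y · (1 + 0.44)^1
     = Y · 1.4400

Percentage change = ((1 + 0.44)^1 − 1) × 100% = 44.0%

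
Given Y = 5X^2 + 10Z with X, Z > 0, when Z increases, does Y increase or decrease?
Y increases

Taking the partial derivative:
∂Y/∂Z = 10

∂Y/∂Z = 10 > 0 (assuming positive values)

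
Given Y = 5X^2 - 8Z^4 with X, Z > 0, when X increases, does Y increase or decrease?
Y increases

Taking the partial derivative:
∂Y/∂X = 10X

∂Y/∂X = 10X > 0 (assuming positive values)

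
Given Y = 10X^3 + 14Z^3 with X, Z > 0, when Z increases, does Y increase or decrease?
Y increases

Taking the partial derivative:
∂Y/∂Z = 42Z^2

∂Y/∂Z = 42Z^2 > 0 (assuming positive values)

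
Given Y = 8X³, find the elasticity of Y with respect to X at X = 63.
Elasticity = 3

Elasticity = (dY/dX) · (X/Y)

dY/dX = 24·X²
At X = 63: dY/dX = 95256, Y = 2000376

Elasticity = 95256 · (63 / 2000376) = 3

Interpretation: for a small percentage change in X, the percentage change in Y is approximately 3.00 times as large.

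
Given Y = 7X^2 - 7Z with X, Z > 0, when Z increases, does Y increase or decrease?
Y decreases

Taking the partial derivative:
∂Y/∂Z = -7

∂Y/∂Z = -7 < 0 (assuming positive values)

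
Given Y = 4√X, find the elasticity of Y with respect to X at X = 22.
Elasticity = 1/2

Elasticity = (dY/dX) · (X/Y)

dY/dX = 2/√X
At X = 22: dY/dX = √22/11, Y = 4·√22

Elasticity = (√22/11) · (22 / (4·√22)) = 1/2

Interpretation: for a small percentage change in X, the percentage change in Y is approximately 0.50 times as large.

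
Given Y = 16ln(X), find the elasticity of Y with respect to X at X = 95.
Elasticity = 1/ln(95) ≈ 0.2196

Elasticity = (dY/dX) · (X/Y)

dY/dX = 16/X
At X = 95: dY/dX = 16/95, Y = 16·ln(95)

Elasticity = (16/95) · (95 / (16·ln(95))) = 1/ln(95) ≈ 0.2196

Interpretation: for a small percentage change in X, the percentage change in Y is approximately 0.22 times as large.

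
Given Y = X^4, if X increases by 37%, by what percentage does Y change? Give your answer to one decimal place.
252.3%

For Y = X^4:
If X → X(1 + 0.37)
Then Y → Y · (1 + 0.37)^4
     ≈ Y · 3.5228

Percentage change = ((1 + 0.37)^4 − 1) × 100% ≈ 252.3%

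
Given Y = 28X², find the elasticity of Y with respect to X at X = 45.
Elasticity = 2

Elasticity = (dY/dX) · (X/Y)

dY/dX = 56·X
At X = 45: dY/dX = 2520, Y = 56700

Elasticity = 2520 · (45 / 56700) = 2

Interpretation: for a small percentage change in X, the percentage change in Y is approximately 2.00 times as large.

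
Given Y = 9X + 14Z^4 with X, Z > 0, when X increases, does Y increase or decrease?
Y increases

Taking the partial derivative:
∂Y/∂X = 9

∂Y/∂X = 9 > 0 (assuming positive values)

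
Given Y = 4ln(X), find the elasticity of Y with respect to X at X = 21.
Elasticity = 1/ln(21) ≈ 0.3285

Elasticity = (dY/dX) · (X/Y)

dY/dX = 4/X
At X = 21: dY/dX = 4/21, Y = 4·ln(21)

Elasticity = (4/21) · (21 / (4·ln(21))) = 1/ln(21) ≈ 0.3285

Interpretation: for a small percentage change in X, the percentage change in Y is approximately 0.33 times as large.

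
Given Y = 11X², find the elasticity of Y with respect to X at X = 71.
Elasticity = 2

Elasticity = (dY/dX) · (X/Y)

dY/dX = 22·X
At X = 71: dY/dX = 1562, Y = 55451

Elasticity = 1562 · (71 / 55451) = 2

Interpretation: for a small percentage change in X, the percentage change in Y is approximately 2.00 times as large.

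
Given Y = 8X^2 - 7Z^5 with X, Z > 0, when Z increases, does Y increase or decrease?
Y decreases

Taking the partial derivative:
∂Y/∂Z = -35Z^4

∂Y/∂Z = -35Z^4 < 0 (assuming positive values)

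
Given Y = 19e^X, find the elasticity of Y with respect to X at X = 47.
Elasticity = 47

Elasticity = (dY/dX) · (X/Y)

dY/dX = 19·e^X
At X = 47: dY/dX = 19·e^47, Y = 19·e^47

Elasticity = (19·e^47) · (47 / (19·e^47)) = 47

Interpretation: for a small percentage change in X, the percentage change in Y is approximately 47.00 times as large.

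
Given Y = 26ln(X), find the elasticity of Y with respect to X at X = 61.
Elasticity = 1/ln(61) ≈ 0.2433

Elasticity = (dY/dX) · (X/Y)

dY/dX = 26/X
At X = 61: dY/dX = 26/61, Y = 26·ln(61)

Elasticity = (26/61) · (61 / (26·ln(61))) = 1/ln(61) ≈ 0.2433

Interpretation: for a small percentage change in X, the percentage change in Y is approximately 0.24 times as large.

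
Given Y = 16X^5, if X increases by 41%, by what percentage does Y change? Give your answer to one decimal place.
457.3%

For Y = 16X^5:
If X → X(1 + 0.41)
Then Y → Y · (1 + 0.41)^5
     ≈ Y · 5.5731

Percentage change = ((1 + 0.41)^5 − 1) × 100% ≈ 457.3%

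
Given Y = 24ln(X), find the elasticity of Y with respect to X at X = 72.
Elasticity = 1/ln(72) ≈ 0.2338

Elasticity = (dY/dX) · (X/Y)

dY/dX = 24/X
At X = 72: dY/dX = 1/3, Y = 24·ln(72)

Elasticity = (1/3) · (72 / (24·ln(72))) = 1/ln(72) ≈ 0.2338

Interpretation: for a small percentage change in X, the percentage change in Y is approximately 0.23 times as large.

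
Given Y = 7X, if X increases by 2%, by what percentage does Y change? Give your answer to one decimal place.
2.0%

For Y = 7X:
If X → X(1 + 0.02)
Then Y → Y · (1 + 0.02)^1
     = Y · 1.0200

Percentage change = ((1 + 0.02)^1 − 1) × 100% = 2.0%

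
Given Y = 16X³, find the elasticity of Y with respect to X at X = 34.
Elasticity = 3

Elasticity = (dY/dX) · (X/Y)

dY/dX = 48·X²
At X = 34: dY/dX = 55488, Y = 628864

Elasticity = 55488 · (34 / 628864) = 3

Interpretation: for a small percentage change in X, the percentage change in Y is approximately 3.00 times as large.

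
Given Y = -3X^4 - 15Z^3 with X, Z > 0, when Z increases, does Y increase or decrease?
Y decreases

Taking the partial derivative:
∂Y/∂Z = -45Z^2

∂Y/∂Z = -45Z^2 < 0 (assuming positive values)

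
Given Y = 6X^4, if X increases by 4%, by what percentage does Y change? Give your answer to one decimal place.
17.0%

For Y = 6X^4:
If X → X(1 + 0.04)
Then Y → Y · (1 + 0.04)^4
     ≈ Y · 1.1699

Percentage change = ((1 + 0.04)^4 − 1) × 100% ≈ 17.0%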